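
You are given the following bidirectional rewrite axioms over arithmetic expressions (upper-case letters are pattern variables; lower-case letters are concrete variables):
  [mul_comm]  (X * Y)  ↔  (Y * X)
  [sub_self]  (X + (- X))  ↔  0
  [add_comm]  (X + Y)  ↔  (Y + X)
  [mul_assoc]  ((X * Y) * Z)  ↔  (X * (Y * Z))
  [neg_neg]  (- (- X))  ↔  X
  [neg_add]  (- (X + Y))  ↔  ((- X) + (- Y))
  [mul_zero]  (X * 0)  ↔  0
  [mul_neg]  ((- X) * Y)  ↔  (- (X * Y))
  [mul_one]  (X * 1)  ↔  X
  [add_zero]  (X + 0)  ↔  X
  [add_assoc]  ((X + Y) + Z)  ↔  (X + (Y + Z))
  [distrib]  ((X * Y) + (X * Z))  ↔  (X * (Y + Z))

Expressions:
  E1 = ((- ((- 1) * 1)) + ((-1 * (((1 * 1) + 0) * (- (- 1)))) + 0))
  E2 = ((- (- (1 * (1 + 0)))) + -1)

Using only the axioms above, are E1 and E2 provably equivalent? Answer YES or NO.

1. [add_zero →] ((-1 * (((1 * 1) + 0) * (- (- 1)))) + 0)  →  (-1 * (((1 * 1) + 0) * (- (- 1))));  E1 = ((- ((- 1) * 1)) + (-1 * (((1 * 1) + 0) * (- (- 1)))))
2. [neg_neg →] (- (- 1))  →  1;  E1 = ((- ((- 1) * 1)) + (-1 * (((1 * 1) + 0) * 1)))
3. [mul_one →] ((- 1) * 1)  →  (- 1);  E1 = ((- (- 1)) + (-1 * (((1 * 1) + 0) * 1)))
4. [mul_one →] (((1 * 1) + 0) * 1)  →  ((1 * 1) + 0);  E1 = ((- (- 1)) + (-1 * ((1 * 1) + 0)))
5. [add_zero →] ((1 * 1) + 0)  →  (1 * 1);  E1 = ((- (- 1)) + (-1 * (1 * 1)))
6. [mul_one →] (1 * 1)  →  1;  E1 = ((- (- 1)) + (-1 * 1))
7. [mul_one →] (-1 * 1)  →  -1;  E1 = ((- (- 1)) + -1)
8. [neg_neg →] (- (- 1))  →  1;  E1 = (1 + -1)
9. [mul_one ←] 1  →  (1 * 1);  E1 = ((1 * 1) + -1)
10. [add_zero ←] 1  →  (1 + 0);  E1 = ((1 * (1 + 0)) + -1)
11. [neg_neg ←] (1 * (1 + 0))  →  (- (- (1 * (1 + 0))));  this is E2

YES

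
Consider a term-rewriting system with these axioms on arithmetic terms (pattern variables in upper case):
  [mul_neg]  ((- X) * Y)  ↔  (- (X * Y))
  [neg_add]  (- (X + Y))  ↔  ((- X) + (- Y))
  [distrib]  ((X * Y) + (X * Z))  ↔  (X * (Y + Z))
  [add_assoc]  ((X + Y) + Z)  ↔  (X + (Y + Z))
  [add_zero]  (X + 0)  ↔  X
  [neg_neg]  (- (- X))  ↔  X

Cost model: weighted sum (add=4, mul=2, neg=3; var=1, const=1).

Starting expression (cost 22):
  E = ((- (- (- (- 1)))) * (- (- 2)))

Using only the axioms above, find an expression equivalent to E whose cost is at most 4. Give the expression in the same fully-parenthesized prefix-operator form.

step 1: neg_neg (→) rewrites (- (- 1)) into 1, now ((- (- 1)) * (- (- 2)))
step 2: neg_neg (→) rewrites (- (- 1)) into 1, now (1 * (- (- 2)))
step 3: neg_neg (→) rewrites (- (- 2)) into 2, reaching cost 4 (bound 4)

(1 * 2)   [cost 4]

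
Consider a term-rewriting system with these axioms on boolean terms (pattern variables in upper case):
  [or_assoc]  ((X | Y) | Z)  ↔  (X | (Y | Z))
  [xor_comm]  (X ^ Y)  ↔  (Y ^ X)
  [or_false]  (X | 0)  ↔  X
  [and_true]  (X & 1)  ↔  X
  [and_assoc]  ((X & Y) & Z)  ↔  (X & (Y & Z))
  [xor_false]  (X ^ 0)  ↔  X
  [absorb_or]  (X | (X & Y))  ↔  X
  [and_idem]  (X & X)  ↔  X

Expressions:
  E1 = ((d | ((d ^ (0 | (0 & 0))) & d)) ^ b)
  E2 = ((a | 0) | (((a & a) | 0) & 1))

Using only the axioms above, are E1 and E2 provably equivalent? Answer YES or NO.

All listed rules preserve value, hence provable equivalence implies equal values everywhere; look for a separating assignment.
a=0, b=0, d=1 gives E1 ↦ 1, E2 ↦ 0; values differ ⇒ not provably equivalent.

NO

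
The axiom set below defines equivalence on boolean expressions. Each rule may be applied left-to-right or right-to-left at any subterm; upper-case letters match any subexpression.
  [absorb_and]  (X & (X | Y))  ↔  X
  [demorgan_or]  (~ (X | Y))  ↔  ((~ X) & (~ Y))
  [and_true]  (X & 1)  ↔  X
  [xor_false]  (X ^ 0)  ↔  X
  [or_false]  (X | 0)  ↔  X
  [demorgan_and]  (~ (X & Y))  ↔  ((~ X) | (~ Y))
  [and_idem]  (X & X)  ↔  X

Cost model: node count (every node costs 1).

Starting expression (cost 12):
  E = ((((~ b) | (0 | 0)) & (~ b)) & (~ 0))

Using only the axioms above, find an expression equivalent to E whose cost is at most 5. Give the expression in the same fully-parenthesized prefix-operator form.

((~ b) & (~ 0))   [cost 5]

1. [or_false →] (0 | 0)  →  0;  E = ((((~ b) | 0) & (~ b)) & (~ 0))
2. [or_false →] ((~ b) | 0)  →  (~ b);  E = (((~ b) & (~ b)) & (~ 0))
3. [and_idem →] ((~ b) & (~ b))  →  (~ b);  cost 5 ≤ 5, done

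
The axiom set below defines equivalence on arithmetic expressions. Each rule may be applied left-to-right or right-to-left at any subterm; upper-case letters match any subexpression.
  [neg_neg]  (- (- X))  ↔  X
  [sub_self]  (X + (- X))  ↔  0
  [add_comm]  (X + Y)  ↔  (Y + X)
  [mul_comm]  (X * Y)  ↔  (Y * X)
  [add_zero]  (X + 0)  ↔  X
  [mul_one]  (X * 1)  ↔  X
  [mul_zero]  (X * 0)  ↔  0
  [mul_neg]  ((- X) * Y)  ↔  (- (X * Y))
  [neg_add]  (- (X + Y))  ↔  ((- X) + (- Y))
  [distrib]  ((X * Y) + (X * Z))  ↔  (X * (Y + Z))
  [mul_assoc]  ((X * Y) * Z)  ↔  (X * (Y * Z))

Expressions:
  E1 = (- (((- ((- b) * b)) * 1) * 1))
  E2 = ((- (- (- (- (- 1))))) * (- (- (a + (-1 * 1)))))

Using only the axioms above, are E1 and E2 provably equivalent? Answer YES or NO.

All listed rules preserve value, hence provable equivalence implies equal values everywhere; look for a separating assignment.
a=0, b=0 gives E1 ↦ 0, E2 ↦ 1; values differ ⇒ not provably equivalent.

NO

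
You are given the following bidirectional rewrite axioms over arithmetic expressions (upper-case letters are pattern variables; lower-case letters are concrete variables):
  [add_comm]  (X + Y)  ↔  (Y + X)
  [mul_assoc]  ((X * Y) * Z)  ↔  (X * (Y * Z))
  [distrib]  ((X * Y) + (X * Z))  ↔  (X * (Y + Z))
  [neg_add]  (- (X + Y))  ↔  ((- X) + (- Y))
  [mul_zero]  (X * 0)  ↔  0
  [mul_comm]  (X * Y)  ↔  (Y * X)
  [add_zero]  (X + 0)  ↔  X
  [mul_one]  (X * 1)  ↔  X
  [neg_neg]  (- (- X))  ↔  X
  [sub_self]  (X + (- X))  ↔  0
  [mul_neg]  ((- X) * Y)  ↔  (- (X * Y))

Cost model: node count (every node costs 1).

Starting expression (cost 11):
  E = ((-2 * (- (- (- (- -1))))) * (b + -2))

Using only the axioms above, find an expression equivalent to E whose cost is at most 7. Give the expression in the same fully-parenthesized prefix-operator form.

(1) ((-2 * (- (- (- (- -1))))) * (b + -2))  =[mul_comm →]=  ((b + -2) * (-2 * (- (- (- (- -1))))))
(2) (- (- -1))  =[neg_neg →]=  -1    ⊢ ((b + -2) * (-2 * (- (- -1))))
(3) (- (- -1))  =[neg_neg →]=  -1    ⊢ cost 7, within 7

((b + -2) * (-2 * -1))   [cost 7]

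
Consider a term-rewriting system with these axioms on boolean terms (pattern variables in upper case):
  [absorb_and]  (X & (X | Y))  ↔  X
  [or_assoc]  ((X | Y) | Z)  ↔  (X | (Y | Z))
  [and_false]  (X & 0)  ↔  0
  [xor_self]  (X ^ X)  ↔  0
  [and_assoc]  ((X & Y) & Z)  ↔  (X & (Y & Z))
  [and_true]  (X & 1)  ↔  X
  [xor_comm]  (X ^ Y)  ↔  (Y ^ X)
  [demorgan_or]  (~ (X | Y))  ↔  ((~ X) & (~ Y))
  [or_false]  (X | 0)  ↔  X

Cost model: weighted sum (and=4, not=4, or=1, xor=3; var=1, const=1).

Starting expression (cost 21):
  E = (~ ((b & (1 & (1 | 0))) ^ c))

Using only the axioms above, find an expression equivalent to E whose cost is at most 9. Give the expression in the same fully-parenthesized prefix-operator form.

(1) (1 | 0)  =[or_false →]=  1    ⊢ (~ ((b & (1 & 1)) ^ c))
(2) (1 & 1)  =[and_true →]=  1    ⊢ (~ ((b & 1) ^ c))
(3) (b & 1)  =[and_true →]=  b    ⊢ cost 9, within 9

(~ (b ^ c))   [cost 9]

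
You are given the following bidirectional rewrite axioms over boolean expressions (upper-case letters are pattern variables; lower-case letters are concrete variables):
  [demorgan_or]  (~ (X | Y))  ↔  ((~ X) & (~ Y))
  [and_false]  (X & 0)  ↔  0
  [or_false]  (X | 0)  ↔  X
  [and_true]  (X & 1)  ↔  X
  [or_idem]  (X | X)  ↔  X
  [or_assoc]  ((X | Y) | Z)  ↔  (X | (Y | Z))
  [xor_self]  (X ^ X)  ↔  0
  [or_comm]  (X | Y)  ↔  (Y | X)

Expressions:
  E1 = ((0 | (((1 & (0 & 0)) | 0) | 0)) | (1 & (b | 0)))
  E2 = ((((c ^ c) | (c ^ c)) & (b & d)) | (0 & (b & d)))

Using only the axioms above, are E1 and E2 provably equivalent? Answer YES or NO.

NO

Every axiom is a valid identity, so a rewrite proof would force E1 and E2 to agree under every assignment.
At b=1, c=0, d=0: E1 = 1 but E2 = 0; they differ, so no derivation exists.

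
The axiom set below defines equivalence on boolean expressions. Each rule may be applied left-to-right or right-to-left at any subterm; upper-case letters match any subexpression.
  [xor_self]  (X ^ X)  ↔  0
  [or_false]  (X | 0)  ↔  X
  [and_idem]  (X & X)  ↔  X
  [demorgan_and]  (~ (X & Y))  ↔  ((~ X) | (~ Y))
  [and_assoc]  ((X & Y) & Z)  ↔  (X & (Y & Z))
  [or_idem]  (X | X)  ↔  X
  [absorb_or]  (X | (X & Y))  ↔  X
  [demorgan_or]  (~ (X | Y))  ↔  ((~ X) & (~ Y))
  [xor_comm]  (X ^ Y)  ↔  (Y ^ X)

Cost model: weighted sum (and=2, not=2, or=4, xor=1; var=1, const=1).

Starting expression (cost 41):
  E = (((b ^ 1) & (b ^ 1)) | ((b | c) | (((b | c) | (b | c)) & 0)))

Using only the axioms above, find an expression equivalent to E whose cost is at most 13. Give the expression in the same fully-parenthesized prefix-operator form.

step 1: or_idem (→) rewrites ((b | c) | (b | c)) into (b | c), now (((b ^ 1) & (b ^ 1)) | ((b | c) | ((b | c) & 0)))
step 2: and_idem (→) rewrites ((b ^ 1) & (b ^ 1)) into (b ^ 1), now ((b ^ 1) | ((b | c) | ((b | c) & 0)))
step 3: absorb_or (→) rewrites ((b | c) | ((b | c) & 0)) into (b | c), reaching cost 13 (bound 13)

((b ^ 1) | (b | c))   [cost 13]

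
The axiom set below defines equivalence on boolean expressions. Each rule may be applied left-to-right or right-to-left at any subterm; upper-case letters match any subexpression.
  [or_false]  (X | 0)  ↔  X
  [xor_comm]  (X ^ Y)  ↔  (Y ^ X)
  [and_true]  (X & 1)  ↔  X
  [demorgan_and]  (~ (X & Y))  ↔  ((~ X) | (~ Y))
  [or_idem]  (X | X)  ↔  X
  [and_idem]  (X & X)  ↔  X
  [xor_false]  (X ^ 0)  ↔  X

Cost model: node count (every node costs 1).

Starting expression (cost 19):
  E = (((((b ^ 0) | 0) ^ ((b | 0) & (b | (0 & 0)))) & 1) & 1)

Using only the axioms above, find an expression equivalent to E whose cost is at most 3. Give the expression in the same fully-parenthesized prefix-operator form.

(b ^ b)   [cost 3]

(1) (((((b ^ 0) | 0) ^ ((b | 0) & (b | (0 & 0)))) & 1) & 1)  =[and_true →]=  ((((b ^ 0) | 0) ^ ((b | 0) & (b | (0 & 0)))) & 1)
(2) ((b ^ 0) | 0)  =[or_false →]=  (b ^ 0)    ⊢ (((b ^ 0) ^ ((b | 0) & (b | (0 & 0)))) & 1)
(3) (0 & 0)  =[and_idem →]=  0    ⊢ (((b ^ 0) ^ ((b | 0) & (b | 0))) & 1)
(4) ((b | 0) & (b | 0))  =[and_idem →]=  (b | 0)    ⊢ (((b ^ 0) ^ (b | 0)) & 1)
(5) (b ^ 0)  =[xor_false →]=  b    ⊢ ((b ^ (b | 0)) & 1)
(6) ((b ^ (b | 0)) & 1)  =[and_true →]=  (b ^ (b | 0))
(7) (b ^ (b | 0))  =[xor_comm →]=  ((b | 0) ^ b)
(8) (b | 0)  =[or_false →]=  b    ⊢ cost 3, within 3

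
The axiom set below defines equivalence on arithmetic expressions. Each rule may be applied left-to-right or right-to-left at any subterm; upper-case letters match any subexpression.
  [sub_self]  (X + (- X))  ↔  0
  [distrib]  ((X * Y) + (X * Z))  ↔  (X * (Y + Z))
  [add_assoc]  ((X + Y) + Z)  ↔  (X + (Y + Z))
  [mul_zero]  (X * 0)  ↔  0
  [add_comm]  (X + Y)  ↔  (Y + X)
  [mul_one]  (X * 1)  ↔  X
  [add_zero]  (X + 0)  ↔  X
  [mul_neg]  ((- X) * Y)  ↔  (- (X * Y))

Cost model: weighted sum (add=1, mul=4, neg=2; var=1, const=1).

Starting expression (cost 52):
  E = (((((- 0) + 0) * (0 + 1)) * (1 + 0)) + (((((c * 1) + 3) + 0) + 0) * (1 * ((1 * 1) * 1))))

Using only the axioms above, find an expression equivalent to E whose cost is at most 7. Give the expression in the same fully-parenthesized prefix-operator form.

((- 0) + (c + 3))   [cost 7]

step 1: add_zero (→) rewrites ((((c * 1) + 3) + 0) + 0) into (((c * 1) + 3) + 0), now (((((- 0) + 0) * (0 + 1)) * (1 + 0)) + ((((c * 1) + 3) + 0) * (1 * ((1 * 1) * 1))))
step 2: add_zero (→) rewrites (((c * 1) + 3) + 0) into ((c * 1) + 3), now (((((- 0) + 0) * (0 + 1)) * (1 + 0)) + (((c * 1) + 3) * (1 * ((1 * 1) * 1))))
step 3: add_comm (→) rewrites (0 + 1) into (1 + 0), now (((((- 0) + 0) * (1 + 0)) * (1 + 0)) + (((c * 1) + 3) * (1 * ((1 * 1) * 1))))
step 4: add_zero (→) rewrites (1 + 0) into 1, now (((((- 0) + 0) * 1) * (1 + 0)) + (((c * 1) + 3) * (1 * ((1 * 1) * 1))))
step 5: mul_one (→) rewrites ((1 * 1) * 1) into (1 * 1), now (((((- 0) + 0) * 1) * (1 + 0)) + (((c * 1) + 3) * (1 * (1 * 1))))
step 6: mul_one (→) rewrites (1 * 1) into 1, now (((((- 0) + 0) * 1) * (1 + 0)) + (((c * 1) + 3) * (1 * 1)))
step 7: mul_one (→) rewrites (1 * 1) into 1, now (((((- 0) + 0) * 1) * (1 + 0)) + (((c * 1) + 3) * 1))
step 8: add_zero (→) rewrites (1 + 0) into 1, now (((((- 0) + 0) * 1) * 1) + (((c * 1) + 3) * 1))
step 9: add_zero (→) rewrites ((- 0) + 0) into (- 0), now ((((- 0) * 1) * 1) + (((c * 1) + 3) * 1))
step 10: mul_one (→) rewrites (((- 0) * 1) * 1) into ((- 0) * 1), now (((- 0) * 1) + (((c * 1) + 3) * 1))
step 11: mul_one (→) rewrites (((c * 1) + 3) * 1) into ((c * 1) + 3), now (((- 0) * 1) + ((c * 1) + 3))
step 12: mul_one (→) rewrites (c * 1) into c, now (((- 0) * 1) + (c + 3))
step 13: mul_one (→) rewrites ((- 0) * 1) into (- 0), reaching cost 7 (bound 7)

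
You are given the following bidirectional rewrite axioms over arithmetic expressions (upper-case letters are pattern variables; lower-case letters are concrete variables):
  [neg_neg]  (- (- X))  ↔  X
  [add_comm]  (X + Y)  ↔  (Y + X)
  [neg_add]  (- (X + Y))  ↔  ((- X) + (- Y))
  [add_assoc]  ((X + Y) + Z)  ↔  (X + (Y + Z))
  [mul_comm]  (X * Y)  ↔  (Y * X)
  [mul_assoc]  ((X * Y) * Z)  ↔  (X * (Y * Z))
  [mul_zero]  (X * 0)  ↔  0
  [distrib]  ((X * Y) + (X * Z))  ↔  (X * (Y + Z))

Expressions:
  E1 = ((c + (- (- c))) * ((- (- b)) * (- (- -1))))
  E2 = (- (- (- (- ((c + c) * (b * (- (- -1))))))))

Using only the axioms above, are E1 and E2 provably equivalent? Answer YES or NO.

(1) (- (- c))  =[neg_neg →]=  c    ⊢ ((c + c) * ((- (- b)) * (- (- -1))))
(2) (- (- -1))  =[neg_neg →]=  -1    ⊢ ((c + c) * ((- (- b)) * -1))
(3) (- (- b))  =[neg_neg →]=  b    ⊢ ((c + c) * (b * -1))
(4) -1  =[neg_neg ←]=  (- (- -1))    ⊢ ((c + c) * (b * (- (- -1))))
(5) ((c + c) * (b * (- (- -1))))  =[neg_neg ←]=  (- (- ((c + c) * (b * (- (- -1))))))
(6) ((c + c) * (b * (- (- -1))))  =[neg_neg ←]=  (- (- ((c + c) * (b * (- (- -1))))))    ⊢ E2

YES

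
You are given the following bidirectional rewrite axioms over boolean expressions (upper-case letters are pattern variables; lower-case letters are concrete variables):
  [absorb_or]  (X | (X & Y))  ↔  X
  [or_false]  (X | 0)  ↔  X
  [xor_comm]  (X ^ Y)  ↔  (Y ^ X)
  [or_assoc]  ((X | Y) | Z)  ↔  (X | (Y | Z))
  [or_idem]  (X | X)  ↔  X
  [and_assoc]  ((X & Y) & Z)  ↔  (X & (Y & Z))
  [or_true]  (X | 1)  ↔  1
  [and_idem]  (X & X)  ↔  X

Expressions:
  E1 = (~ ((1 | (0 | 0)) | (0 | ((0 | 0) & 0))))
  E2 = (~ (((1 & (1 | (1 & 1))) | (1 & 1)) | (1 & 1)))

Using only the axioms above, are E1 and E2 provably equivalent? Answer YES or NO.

YES

(1) (0 | 0)  =[or_false →]=  0    ⊢ (~ ((1 | (0 | 0)) | (0 | (0 & 0))))
(2) (0 | 0)  =[or_idem →]=  0    ⊢ (~ ((1 | 0) | (0 | (0 & 0))))
(3) (0 | (0 & 0))  =[absorb_or →]=  0    ⊢ (~ ((1 | 0) | 0))
(4) ((1 | 0) | 0)  =[or_false →]=  (1 | 0)    ⊢ (~ (1 | 0))
(5) (1 | 0)  =[or_false →]=  1    ⊢ (~ 1)
(6) 1  =[and_idem ←]=  (1 & 1)    ⊢ (~ (1 & 1))
(7) (1 & 1)  =[or_idem ←]=  ((1 & 1) | (1 & 1))    ⊢ (~ ((1 & 1) | (1 & 1)))
(8) (1 & 1)  =[or_idem ←]=  ((1 & 1) | (1 & 1))    ⊢ (~ (((1 & 1) | (1 & 1)) | (1 & 1)))
(9) 1  =[absorb_or ←]=  (1 | (1 & 1))    ⊢ E2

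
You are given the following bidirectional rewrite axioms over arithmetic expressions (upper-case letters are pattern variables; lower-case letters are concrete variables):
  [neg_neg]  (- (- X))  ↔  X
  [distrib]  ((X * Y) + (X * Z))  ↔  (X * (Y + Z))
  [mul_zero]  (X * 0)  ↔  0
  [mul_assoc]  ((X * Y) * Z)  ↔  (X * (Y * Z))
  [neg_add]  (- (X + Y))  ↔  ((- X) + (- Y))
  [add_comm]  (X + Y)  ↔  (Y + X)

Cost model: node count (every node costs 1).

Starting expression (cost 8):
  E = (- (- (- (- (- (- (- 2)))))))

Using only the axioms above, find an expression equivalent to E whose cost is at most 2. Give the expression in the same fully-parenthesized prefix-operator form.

step 1: neg_neg (→) rewrites (- (- (- (- 2)))) into (- (- 2)), now (- (- (- (- (- 2)))))
step 2: neg_neg (→) rewrites (- (- (- 2))) into (- 2), now (- (- (- 2)))
step 3: neg_neg (→) rewrites (- (- (- 2))) into (- 2), reaching cost 2 (bound 2)

(- 2)   [cost 2]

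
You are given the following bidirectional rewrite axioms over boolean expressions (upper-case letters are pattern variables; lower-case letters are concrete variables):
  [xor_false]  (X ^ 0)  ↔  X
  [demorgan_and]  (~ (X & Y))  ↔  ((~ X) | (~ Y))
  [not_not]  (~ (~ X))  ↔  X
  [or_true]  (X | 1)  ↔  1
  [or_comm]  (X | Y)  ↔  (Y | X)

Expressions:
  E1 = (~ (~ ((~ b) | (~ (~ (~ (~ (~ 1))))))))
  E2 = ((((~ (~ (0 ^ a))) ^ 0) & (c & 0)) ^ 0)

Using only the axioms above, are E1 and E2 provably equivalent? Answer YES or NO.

The axioms are sound identities: if E1 ↔* E2 then E1 and E2 evaluate identically under any assignment.
Under a=0, b=0, c=0: E1 evaluates to 1, E2 to 0. Distinct ⇒ no rewrite sequence connects them.

NO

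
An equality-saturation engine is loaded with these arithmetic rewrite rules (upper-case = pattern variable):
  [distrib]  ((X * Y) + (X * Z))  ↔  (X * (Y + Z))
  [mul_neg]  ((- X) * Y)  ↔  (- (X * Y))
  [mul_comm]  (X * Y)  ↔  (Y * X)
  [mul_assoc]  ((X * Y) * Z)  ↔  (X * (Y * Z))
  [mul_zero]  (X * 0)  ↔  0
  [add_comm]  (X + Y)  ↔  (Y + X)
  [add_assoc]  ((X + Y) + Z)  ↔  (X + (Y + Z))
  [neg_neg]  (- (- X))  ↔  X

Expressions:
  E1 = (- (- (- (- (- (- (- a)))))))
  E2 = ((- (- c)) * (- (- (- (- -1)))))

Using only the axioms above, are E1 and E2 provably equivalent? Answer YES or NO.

NO

All listed rules preserve value, hence provable equivalence implies equal values everywhere; look for a separating assignment.
a=0, c=1 gives E1 ↦ 0, E2 ↦ -1; values differ ⇒ not provably equivalent.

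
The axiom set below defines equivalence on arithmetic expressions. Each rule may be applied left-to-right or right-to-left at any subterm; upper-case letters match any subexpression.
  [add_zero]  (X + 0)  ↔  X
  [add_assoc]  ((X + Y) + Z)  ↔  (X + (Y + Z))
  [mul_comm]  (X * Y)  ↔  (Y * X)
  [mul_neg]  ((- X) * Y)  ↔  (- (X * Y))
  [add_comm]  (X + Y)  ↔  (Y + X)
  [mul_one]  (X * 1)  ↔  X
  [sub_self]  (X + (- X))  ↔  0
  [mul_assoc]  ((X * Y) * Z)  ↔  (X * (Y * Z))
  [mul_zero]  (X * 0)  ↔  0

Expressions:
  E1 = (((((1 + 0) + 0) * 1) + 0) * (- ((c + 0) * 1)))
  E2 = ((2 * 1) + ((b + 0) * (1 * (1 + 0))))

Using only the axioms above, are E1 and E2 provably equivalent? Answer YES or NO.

NO

The axioms are sound identities: if E1 ↔* E2 then E1 and E2 evaluate identically under any assignment.
Under b=0, c=0: E1 evaluates to 0, E2 to 2. Distinct ⇒ no rewrite sequence connects them.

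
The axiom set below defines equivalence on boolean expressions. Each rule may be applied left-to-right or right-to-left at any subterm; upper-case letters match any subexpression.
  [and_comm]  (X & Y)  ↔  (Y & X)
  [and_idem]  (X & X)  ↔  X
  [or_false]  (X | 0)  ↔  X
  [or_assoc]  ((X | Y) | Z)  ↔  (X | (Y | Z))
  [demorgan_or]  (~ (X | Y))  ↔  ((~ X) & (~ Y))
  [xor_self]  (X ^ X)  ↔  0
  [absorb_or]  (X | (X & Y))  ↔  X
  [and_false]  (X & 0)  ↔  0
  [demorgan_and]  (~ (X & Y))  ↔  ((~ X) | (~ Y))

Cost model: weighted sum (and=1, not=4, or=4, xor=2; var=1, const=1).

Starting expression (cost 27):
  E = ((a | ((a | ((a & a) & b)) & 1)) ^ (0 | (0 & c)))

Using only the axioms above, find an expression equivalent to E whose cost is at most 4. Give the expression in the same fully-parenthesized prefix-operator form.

1. [and_idem →] (a & a)  →  a;  E = ((a | ((a | (a & b)) & 1)) ^ (0 | (0 & c)))
2. [absorb_or →] (a | (a & b))  →  a;  E = ((a | (a & 1)) ^ (0 | (0 & c)))
3. [absorb_or →] (a | (a & 1))  →  a;  E = (a ^ (0 | (0 & c)))
4. [absorb_or →] (0 | (0 & c))  →  0;  cost 4 ≤ 4, done

(a ^ 0)   [cost 4]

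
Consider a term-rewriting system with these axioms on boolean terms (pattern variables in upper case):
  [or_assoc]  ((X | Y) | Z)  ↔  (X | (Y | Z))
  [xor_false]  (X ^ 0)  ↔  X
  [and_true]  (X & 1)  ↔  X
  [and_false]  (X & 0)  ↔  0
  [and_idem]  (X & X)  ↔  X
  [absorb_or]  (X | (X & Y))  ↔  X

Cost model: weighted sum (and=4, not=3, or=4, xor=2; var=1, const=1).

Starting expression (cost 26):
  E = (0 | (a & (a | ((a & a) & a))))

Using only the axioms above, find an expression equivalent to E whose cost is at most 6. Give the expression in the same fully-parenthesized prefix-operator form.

(0 | a)   [cost 6]

(1) (a & a)  =[and_idem →]=  a    ⊢ (0 | (a & (a | (a & a))))
(2) (a | (a & a))  =[absorb_or →]=  a    ⊢ (0 | (a & a))
(3) (a & a)  =[and_idem →]=  a    ⊢ cost 6, within 6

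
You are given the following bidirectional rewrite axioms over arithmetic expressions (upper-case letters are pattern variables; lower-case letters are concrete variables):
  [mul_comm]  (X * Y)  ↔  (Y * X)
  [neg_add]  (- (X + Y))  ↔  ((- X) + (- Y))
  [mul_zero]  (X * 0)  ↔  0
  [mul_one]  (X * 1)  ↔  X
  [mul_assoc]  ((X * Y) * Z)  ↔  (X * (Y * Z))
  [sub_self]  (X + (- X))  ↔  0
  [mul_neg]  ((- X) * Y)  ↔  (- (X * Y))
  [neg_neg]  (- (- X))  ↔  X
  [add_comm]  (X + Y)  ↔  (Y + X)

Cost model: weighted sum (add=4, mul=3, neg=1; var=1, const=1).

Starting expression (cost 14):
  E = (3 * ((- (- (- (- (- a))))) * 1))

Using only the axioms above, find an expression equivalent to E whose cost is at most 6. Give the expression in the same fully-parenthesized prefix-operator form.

(1) (- (- (- a)))  =[neg_neg →]=  (- a)    ⊢ (3 * ((- (- (- a))) * 1))
(2) (- (- a))  =[neg_neg →]=  a    ⊢ (3 * ((- a) * 1))
(3) ((- a) * 1)  =[mul_one →]=  (- a)    ⊢ cost 6, within 6

(3 * (- a))   [cost 6]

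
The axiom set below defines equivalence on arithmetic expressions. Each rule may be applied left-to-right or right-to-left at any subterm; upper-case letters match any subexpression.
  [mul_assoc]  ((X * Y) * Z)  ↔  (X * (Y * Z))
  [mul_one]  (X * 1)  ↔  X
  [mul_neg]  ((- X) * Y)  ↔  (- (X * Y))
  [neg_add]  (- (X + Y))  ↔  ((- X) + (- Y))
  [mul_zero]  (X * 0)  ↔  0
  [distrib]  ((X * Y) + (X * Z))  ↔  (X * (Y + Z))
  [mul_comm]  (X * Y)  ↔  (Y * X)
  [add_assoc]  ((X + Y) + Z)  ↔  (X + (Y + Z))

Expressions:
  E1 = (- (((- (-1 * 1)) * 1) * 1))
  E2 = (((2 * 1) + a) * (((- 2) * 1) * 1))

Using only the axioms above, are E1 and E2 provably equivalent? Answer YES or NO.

Every axiom is a valid identity, so a rewrite proof would force E1 and E2 to agree under every assignment.
At a=0: E1 = -1 but E2 = -4; they differ, so no derivation exists.

NO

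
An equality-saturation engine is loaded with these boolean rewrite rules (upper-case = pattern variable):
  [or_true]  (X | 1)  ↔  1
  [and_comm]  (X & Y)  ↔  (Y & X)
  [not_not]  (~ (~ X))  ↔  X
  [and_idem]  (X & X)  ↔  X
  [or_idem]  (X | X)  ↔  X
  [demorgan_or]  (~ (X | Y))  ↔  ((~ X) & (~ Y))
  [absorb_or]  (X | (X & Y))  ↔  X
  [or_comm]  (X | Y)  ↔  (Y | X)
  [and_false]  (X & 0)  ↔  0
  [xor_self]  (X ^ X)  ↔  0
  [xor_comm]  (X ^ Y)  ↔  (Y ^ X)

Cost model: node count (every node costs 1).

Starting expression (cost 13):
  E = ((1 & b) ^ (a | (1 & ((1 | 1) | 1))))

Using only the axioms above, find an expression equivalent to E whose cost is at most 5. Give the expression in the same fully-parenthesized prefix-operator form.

((1 & b) ^ 1)   [cost 5]

1. [or_idem →] (1 | 1)  →  1;  E = ((1 & b) ^ (a | (1 & (1 | 1))))
2. [or_idem →] (1 | 1)  →  1;  E = ((1 & b) ^ (a | (1 & 1)))
3. [and_idem →] (1 & 1)  →  1;  E = ((1 & b) ^ (a | 1))
4. [or_true →] (a | 1)  →  1;  cost 5 ≤ 5, done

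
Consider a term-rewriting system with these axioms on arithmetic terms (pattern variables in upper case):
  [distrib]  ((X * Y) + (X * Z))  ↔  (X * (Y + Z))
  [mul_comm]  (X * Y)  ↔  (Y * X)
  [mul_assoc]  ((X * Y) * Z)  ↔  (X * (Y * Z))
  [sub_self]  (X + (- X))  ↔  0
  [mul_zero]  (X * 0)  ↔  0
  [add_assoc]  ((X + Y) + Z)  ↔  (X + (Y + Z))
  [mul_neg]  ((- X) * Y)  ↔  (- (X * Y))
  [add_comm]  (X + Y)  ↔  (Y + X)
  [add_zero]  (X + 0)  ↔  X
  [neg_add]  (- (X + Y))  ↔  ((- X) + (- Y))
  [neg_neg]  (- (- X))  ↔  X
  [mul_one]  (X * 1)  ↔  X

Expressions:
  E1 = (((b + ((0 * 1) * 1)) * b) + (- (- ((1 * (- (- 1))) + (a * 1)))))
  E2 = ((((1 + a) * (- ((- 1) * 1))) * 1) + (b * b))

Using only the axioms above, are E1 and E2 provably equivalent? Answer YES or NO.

step 1: neg_neg (→) rewrites (- (- ((1 * (- (- 1))) + (a * 1)))) into ((1 * (- (- 1))) + (a * 1)), now (((b + ((0 * 1) * 1)) * b) + ((1 * (- (- 1))) + (a * 1)))
step 2: mul_one (→) rewrites ((0 * 1) * 1) into (0 * 1), now (((b + (0 * 1)) * b) + ((1 * (- (- 1))) + (a * 1)))
step 3: neg_neg (→) rewrites (- (- 1)) into 1, now (((b + (0 * 1)) * b) + ((1 * 1) + (a * 1)))
step 4: mul_one (→) rewrites (1 * 1) into 1, now (((b + (0 * 1)) * b) + (1 + (a * 1)))
step 5: mul_one (→) rewrites (a * 1) into a, now (((b + (0 * 1)) * b) + (1 + a))
step 6: mul_one (→) rewrites (0 * 1) into 0, now (((b + 0) * b) + (1 + a))
step 7: add_comm (→) rewrites (((b + 0) * b) + (1 + a)) into ((1 + a) + ((b + 0) * b))
step 8: add_zero (→) rewrites (b + 0) into b, now ((1 + a) + (b * b))
step 9: mul_one (←) rewrites (1 + a) into ((1 + a) * 1), now (((1 + a) * 1) + (b * b))
step 10: mul_one (←) rewrites (1 + a) into ((1 + a) * 1), now ((((1 + a) * 1) * 1) + (b * b))
step 11: neg_neg (←) rewrites 1 into (- (- 1)), now ((((1 + a) * (- (- 1))) * 1) + (b * b))
step 12: mul_one (←) rewrites (- 1) into ((- 1) * 1), which is E2

YES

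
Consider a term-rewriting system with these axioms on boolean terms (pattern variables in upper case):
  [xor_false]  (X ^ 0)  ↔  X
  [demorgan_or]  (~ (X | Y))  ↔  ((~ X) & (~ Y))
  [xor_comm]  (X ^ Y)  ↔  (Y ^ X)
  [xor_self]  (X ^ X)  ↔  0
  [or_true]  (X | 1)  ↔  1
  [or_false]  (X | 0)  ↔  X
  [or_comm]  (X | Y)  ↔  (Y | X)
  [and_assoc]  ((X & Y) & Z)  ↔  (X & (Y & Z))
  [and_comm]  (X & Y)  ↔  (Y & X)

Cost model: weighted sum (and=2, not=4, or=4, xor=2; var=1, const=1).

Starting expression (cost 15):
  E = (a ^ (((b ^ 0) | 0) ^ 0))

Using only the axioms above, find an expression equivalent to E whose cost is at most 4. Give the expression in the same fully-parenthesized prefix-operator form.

step 1: or_false (→) rewrites ((b ^ 0) | 0) into (b ^ 0), now (a ^ ((b ^ 0) ^ 0))
step 2: xor_false (→) rewrites (b ^ 0) into b, now (a ^ (b ^ 0))
step 3: xor_false (→) rewrites (b ^ 0) into b, reaching cost 4 (bound 4)

(a ^ b)   [cost 4]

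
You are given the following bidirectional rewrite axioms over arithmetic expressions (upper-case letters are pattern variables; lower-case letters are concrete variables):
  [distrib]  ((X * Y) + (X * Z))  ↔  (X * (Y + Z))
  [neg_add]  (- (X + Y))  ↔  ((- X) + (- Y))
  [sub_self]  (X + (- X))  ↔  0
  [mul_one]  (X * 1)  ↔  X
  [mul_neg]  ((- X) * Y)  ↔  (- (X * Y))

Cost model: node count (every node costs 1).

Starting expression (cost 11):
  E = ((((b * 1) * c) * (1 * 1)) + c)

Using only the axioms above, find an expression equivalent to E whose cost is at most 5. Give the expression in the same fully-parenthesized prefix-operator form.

((b * c) + c)   [cost 5]

1. [mul_one →] (1 * 1)  →  1;  E = ((((b * 1) * c) * 1) + c)
2. [mul_one →] (b * 1)  →  b;  E = (((b * c) * 1) + c)
3. [mul_one →] ((b * c) * 1)  →  (b * c);  cost 5 ≤ 5, done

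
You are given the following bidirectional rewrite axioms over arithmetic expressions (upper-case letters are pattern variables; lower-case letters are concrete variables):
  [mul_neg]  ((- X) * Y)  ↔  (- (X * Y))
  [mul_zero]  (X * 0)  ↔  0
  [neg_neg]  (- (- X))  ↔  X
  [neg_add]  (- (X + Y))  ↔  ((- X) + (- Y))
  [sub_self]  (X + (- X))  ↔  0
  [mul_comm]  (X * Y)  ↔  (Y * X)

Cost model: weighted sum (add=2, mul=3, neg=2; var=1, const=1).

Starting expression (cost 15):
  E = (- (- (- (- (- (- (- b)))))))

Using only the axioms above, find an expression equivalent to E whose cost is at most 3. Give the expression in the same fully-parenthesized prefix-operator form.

(1) (- (- (- (- (- (- (- b)))))))  =[neg_neg →]=  (- (- (- (- (- b)))))
(2) (- (- (- b)))  =[neg_neg →]=  (- b)    ⊢ (- (- (- b)))
(3) (- (- (- b)))  =[neg_neg →]=  (- b)    ⊢ cost 3, within 3

(- b)   [cost 3]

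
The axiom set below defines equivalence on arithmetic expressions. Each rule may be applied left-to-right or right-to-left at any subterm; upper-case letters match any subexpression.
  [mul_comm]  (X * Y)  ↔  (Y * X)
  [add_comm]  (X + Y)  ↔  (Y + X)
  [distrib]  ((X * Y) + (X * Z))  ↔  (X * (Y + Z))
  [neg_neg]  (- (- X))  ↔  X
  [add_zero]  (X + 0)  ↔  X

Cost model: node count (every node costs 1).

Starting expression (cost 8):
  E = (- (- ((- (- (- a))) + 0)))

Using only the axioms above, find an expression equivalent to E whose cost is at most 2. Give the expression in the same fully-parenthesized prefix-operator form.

1. [neg_neg →] (- (- (- a)))  →  (- a);  E = (- (- ((- a) + 0)))
2. [add_zero →] ((- a) + 0)  →  (- a);  E = (- (- (- a)))
3. [neg_neg →] (- (- a))  →  a;  cost 2 ≤ 2, done

(- a)   [cost 2]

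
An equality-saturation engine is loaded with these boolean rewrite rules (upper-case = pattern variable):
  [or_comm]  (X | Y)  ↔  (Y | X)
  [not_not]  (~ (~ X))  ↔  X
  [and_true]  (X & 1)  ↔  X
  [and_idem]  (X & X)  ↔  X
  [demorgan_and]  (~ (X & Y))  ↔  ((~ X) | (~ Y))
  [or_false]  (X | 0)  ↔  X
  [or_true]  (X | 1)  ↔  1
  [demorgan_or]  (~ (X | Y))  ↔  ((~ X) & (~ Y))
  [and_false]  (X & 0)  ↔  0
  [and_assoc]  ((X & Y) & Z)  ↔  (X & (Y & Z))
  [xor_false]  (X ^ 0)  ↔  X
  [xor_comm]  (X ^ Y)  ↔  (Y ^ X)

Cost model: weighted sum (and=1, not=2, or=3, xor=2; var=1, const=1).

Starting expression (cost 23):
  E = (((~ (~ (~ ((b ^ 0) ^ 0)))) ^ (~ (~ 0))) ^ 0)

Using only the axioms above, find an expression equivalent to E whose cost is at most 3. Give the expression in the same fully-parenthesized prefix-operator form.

(~ b)   [cost 3]

1. [not_not →] (~ (~ (~ ((b ^ 0) ^ 0))))  →  (~ ((b ^ 0) ^ 0));  E = (((~ ((b ^ 0) ^ 0)) ^ (~ (~ 0))) ^ 0)
2. [not_not →] (~ (~ 0))  →  0;  E = (((~ ((b ^ 0) ^ 0)) ^ 0) ^ 0)
3. [xor_false →] (b ^ 0)  →  b;  E = (((~ (b ^ 0)) ^ 0) ^ 0)
4. [xor_false →] ((~ (b ^ 0)) ^ 0)  →  (~ (b ^ 0));  E = ((~ (b ^ 0)) ^ 0)
5. [xor_false →] (b ^ 0)  →  b;  E = ((~ b) ^ 0)
6. [xor_false →] ((~ b) ^ 0)  →  (~ b);  cost 3 ≤ 3, done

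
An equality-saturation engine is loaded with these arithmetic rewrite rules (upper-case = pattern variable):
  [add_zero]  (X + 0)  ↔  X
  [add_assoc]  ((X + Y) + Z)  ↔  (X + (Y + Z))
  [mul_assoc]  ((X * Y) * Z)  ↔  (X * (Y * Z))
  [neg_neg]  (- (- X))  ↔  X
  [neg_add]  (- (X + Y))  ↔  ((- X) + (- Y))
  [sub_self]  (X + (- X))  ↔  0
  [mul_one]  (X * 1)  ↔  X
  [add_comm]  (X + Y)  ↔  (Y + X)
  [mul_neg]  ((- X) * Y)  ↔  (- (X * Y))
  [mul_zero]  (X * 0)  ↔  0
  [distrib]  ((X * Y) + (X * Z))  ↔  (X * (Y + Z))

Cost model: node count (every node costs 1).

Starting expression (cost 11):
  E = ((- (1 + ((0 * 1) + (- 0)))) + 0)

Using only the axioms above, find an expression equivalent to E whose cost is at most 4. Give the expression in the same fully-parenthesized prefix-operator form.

(- (1 + 0))   [cost 4]

step 1: mul_one (→) rewrites (0 * 1) into 0, now ((- (1 + (0 + (- 0)))) + 0)
step 2: sub_self (→) rewrites (0 + (- 0)) into 0, now ((- (1 + 0)) + 0)
step 3: add_zero (→) rewrites ((- (1 + 0)) + 0) into (- (1 + 0)), reaching cost 4 (bound 4)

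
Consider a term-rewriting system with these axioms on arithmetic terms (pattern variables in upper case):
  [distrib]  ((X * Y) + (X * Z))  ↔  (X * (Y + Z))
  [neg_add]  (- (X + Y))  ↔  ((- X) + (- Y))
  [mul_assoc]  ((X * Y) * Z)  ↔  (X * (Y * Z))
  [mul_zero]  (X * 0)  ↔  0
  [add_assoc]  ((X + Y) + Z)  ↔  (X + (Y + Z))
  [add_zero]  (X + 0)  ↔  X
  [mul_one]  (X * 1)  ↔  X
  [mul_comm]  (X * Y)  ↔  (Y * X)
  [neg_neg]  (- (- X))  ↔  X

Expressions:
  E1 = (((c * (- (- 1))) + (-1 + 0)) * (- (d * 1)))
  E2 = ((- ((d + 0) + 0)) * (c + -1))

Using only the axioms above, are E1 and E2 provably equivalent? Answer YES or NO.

1. [neg_neg →] (- (- 1))  →  1;  E1 = (((c * 1) + (-1 + 0)) * (- (d * 1)))
2. [mul_one →] (d * 1)  →  d;  E1 = (((c * 1) + (-1 + 0)) * (- d))
3. [mul_one →] (c * 1)  →  c;  E1 = ((c + (-1 + 0)) * (- d))
4. [add_zero →] (-1 + 0)  →  -1;  E1 = ((c + -1) * (- d))
5. [add_zero ←] d  →  (d + 0);  E1 = ((c + -1) * (- (d + 0)))
6. [mul_comm →] ((c + -1) * (- (d + 0)))  →  ((- (d + 0)) * (c + -1))
7. [add_zero ←] d  →  (d + 0);  this is E2

YES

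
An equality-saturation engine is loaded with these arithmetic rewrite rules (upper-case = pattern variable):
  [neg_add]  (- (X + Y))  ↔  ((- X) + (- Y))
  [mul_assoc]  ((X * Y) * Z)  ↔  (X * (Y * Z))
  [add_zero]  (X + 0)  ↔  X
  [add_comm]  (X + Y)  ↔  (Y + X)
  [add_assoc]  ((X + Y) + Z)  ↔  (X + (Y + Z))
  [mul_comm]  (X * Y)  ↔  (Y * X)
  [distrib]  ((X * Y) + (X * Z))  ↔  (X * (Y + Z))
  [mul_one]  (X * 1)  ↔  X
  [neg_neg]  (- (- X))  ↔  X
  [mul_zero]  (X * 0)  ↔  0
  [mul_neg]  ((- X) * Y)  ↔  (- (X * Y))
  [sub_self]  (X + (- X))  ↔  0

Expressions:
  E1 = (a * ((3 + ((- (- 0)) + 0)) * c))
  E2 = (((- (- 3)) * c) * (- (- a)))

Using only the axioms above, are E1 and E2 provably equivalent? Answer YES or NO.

YES

step 1: add_zero (→) rewrites ((- (- 0)) + 0) into (- (- 0)), now (a * ((3 + (- (- 0))) * c))
step 2: neg_neg (→) rewrites (- (- 0)) into 0, now (a * ((3 + 0) * c))
step 3: add_zero (→) rewrites (3 + 0) into 3, now (a * (3 * c))
step 4: neg_neg (←) rewrites a into (- (- a)), now ((- (- a)) * (3 * c))
step 5: mul_comm (→) rewrites ((- (- a)) * (3 * c)) into ((3 * c) * (- (- a)))
step 6: neg_neg (←) rewrites 3 into (- (- 3)), which is E2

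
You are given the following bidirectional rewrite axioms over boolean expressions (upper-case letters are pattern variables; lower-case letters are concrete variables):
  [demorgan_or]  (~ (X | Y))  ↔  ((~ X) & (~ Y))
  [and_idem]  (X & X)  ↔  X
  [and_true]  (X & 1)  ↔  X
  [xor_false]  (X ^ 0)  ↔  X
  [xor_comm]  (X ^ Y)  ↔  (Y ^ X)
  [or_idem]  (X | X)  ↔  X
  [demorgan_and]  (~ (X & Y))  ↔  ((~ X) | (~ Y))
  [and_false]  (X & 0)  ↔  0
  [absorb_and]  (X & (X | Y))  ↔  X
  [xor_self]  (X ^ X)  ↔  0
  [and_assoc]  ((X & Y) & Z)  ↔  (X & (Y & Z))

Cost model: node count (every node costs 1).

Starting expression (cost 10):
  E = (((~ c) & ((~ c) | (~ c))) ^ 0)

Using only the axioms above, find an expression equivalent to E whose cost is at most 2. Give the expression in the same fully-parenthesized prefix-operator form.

(~ c)   [cost 2]

1. [or_idem →] ((~ c) | (~ c))  →  (~ c);  E = (((~ c) & (~ c)) ^ 0)
2. [xor_false →] (((~ c) & (~ c)) ^ 0)  →  ((~ c) & (~ c))
3. [and_idem →] ((~ c) & (~ c))  →  (~ c);  cost 2 ≤ 2, done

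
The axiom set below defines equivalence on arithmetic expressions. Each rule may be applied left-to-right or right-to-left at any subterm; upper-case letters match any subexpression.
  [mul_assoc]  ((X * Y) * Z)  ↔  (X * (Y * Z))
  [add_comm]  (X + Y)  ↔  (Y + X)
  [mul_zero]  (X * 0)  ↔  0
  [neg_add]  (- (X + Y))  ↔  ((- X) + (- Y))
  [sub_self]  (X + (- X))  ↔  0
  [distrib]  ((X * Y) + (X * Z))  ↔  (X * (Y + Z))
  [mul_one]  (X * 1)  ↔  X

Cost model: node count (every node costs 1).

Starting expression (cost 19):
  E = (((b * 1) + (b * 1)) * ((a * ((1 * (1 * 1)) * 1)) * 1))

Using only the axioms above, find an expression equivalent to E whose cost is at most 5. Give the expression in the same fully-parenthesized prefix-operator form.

1. [mul_one →] (1 * 1)  →  1;  E = (((b * 1) + (b * 1)) * ((a * ((1 * 1) * 1)) * 1))
2. [mul_one →] (1 * 1)  →  1;  E = (((b * 1) + (b * 1)) * ((a * (1 * 1)) * 1))
3. [mul_assoc →] ((a * (1 * 1)) * 1)  →  (a * ((1 * 1) * 1));  E = (((b * 1) + (b * 1)) * (a * ((1 * 1) * 1)))
4. [mul_one →] (b * 1)  →  b;  E = ((b + (b * 1)) * (a * ((1 * 1) * 1)))
5. [mul_assoc →] ((1 * 1) * 1)  →  (1 * (1 * 1));  E = ((b + (b * 1)) * (a * (1 * (1 * 1))))
6. [mul_one →] (1 * 1)  →  1;  E = ((b + (b * 1)) * (a * (1 * 1)))
7. [mul_one →] (1 * 1)  →  1;  E = ((b + (b * 1)) * (a * 1))
8. [mul_one →] (b * 1)  →  b;  E = ((b + b) * (a * 1))
9. [mul_one →] (a * 1)  →  a;  cost 5 ≤ 5, done

((b + b) * a)   [cost 5]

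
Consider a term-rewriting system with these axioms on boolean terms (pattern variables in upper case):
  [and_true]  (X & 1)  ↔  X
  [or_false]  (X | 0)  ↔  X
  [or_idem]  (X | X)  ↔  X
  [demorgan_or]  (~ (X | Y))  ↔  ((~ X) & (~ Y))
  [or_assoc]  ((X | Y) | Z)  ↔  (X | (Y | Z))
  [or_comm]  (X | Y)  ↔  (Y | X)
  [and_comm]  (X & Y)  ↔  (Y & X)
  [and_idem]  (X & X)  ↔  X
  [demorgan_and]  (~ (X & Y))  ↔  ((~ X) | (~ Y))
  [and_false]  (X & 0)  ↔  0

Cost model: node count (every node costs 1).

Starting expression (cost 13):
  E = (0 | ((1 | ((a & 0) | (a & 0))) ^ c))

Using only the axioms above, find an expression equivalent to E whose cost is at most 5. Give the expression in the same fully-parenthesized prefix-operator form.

1. [or_idem →] ((a & 0) | (a & 0))  →  (a & 0);  E = (0 | ((1 | (a & 0)) ^ c))
2. [and_false →] (a & 0)  →  0;  E = (0 | ((1 | 0) ^ c))
3. [or_false →] (1 | 0)  →  1;  cost 5 ≤ 5, done

(0 | (1 ^ c))   [cost 5]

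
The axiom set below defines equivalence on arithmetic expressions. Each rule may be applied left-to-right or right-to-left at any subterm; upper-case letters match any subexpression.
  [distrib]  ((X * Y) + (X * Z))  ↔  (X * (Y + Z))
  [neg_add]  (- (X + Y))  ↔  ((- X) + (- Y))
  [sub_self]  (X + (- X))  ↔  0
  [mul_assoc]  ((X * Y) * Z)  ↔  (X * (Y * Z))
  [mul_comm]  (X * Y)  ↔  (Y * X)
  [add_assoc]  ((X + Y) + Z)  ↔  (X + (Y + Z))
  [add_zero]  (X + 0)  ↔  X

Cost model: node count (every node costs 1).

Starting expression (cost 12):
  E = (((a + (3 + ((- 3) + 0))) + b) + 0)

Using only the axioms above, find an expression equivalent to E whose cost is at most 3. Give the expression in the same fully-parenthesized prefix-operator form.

1. [add_zero →] ((- 3) + 0)  →  (- 3);  E = (((a + (3 + (- 3))) + b) + 0)
2. [add_zero →] (((a + (3 + (- 3))) + b) + 0)  →  ((a + (3 + (- 3))) + b)
3. [sub_self →] (3 + (- 3))  →  0;  E = ((a + 0) + b)
4. [add_zero →] (a + 0)  →  a;  cost 3 ≤ 3, done

(a + b)   [cost 3]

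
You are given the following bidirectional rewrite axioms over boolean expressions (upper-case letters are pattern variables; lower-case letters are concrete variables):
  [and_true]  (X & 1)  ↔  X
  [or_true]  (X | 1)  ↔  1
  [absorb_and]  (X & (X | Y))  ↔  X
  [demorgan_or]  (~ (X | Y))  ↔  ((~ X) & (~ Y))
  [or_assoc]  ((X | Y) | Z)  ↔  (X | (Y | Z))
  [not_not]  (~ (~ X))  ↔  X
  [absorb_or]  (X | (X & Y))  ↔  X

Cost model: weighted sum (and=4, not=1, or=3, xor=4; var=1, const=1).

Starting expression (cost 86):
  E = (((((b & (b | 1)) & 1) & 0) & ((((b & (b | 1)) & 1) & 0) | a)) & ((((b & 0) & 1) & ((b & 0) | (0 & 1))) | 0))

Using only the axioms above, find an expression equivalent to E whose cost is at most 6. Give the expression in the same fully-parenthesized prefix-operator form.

step 1: absorb_and (→) rewrites ((((b & (b | 1)) & 1) & 0) & ((((b & (b | 1)) & 1) & 0) | a)) into (((b & (b | 1)) & 1) & 0), now ((((b & (b | 1)) & 1) & 0) & ((((b & 0) & 1) & ((b & 0) | (0 & 1))) | 0))
step 2: and_true (→) rewrites (0 & 1) into 0, now ((((b & (b | 1)) & 1) & 0) & ((((b & 0) & 1) & ((b & 0) | 0)) | 0))
step 3: and_true (→) rewrites ((b & 0) & 1) into (b & 0), now ((((b & (b | 1)) & 1) & 0) & (((b & 0) & ((b & 0) | 0)) | 0))
step 4: absorb_and (→) rewrites ((b & 0) & ((b & 0) | 0)) into (b & 0), now ((((b & (b | 1)) & 1) & 0) & ((b & 0) | 0))
step 5: absorb_and (→) rewrites (b & (b | 1)) into b, now (((b & 1) & 0) & ((b & 0) | 0))
step 6: and_true (→) rewrites (b & 1) into b, now ((b & 0) & ((b & 0) | 0))
step 7: absorb_and (→) rewrites ((b & 0) & ((b & 0) | 0)) into (b & 0), reaching cost 6 (bound 6)

(b & 0)   [cost 6]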